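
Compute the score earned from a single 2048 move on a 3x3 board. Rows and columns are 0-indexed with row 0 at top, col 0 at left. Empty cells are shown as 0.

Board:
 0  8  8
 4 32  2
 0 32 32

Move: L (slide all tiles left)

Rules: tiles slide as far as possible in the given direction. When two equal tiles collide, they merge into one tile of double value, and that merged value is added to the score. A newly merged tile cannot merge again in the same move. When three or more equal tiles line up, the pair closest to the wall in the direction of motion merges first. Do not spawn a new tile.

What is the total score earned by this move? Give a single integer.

Answer: 80

Derivation:
Slide left:
row 0: [0, 8, 8] -> [16, 0, 0]  score +16 (running 16)
row 1: [4, 32, 2] -> [4, 32, 2]  score +0 (running 16)
row 2: [0, 32, 32] -> [64, 0, 0]  score +64 (running 80)
Board after move:
16  0  0
 4 32  2
64  0  0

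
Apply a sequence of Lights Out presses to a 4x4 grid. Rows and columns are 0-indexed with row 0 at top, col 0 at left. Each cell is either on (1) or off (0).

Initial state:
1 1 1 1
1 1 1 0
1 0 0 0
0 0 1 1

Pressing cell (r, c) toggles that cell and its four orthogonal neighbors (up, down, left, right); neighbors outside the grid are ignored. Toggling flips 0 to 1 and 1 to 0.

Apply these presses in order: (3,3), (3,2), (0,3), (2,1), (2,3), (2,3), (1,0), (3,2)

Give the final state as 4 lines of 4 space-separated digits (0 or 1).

Answer: 0 1 0 0
0 1 1 1
1 1 1 1
0 1 0 0

Derivation:
After press 1 at (3,3):
1 1 1 1
1 1 1 0
1 0 0 1
0 0 0 0

After press 2 at (3,2):
1 1 1 1
1 1 1 0
1 0 1 1
0 1 1 1

After press 3 at (0,3):
1 1 0 0
1 1 1 1
1 0 1 1
0 1 1 1

After press 4 at (2,1):
1 1 0 0
1 0 1 1
0 1 0 1
0 0 1 1

After press 5 at (2,3):
1 1 0 0
1 0 1 0
0 1 1 0
0 0 1 0

After press 6 at (2,3):
1 1 0 0
1 0 1 1
0 1 0 1
0 0 1 1

After press 7 at (1,0):
0 1 0 0
0 1 1 1
1 1 0 1
0 0 1 1

After press 8 at (3,2):
0 1 0 0
0 1 1 1
1 1 1 1
0 1 0 0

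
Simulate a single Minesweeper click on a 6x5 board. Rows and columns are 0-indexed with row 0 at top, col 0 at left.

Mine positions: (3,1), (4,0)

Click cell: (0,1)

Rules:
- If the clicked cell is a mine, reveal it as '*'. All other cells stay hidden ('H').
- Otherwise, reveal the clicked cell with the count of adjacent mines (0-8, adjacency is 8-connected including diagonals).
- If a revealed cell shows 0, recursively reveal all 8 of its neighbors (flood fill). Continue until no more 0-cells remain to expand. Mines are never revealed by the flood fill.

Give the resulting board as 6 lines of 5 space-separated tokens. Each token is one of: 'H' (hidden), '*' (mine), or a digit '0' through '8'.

0 0 0 0 0
0 0 0 0 0
1 1 1 0 0
H H 1 0 0
H 2 1 0 0
H 1 0 0 0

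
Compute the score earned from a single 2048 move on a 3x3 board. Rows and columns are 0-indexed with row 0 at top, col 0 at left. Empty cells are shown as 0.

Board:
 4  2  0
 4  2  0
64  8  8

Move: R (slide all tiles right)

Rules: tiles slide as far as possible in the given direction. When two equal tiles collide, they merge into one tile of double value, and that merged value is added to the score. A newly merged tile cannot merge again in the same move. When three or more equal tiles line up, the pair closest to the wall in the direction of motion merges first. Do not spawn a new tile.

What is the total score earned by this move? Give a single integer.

Answer: 16

Derivation:
Slide right:
row 0: [4, 2, 0] -> [0, 4, 2]  score +0 (running 0)
row 1: [4, 2, 0] -> [0, 4, 2]  score +0 (running 0)
row 2: [64, 8, 8] -> [0, 64, 16]  score +16 (running 16)
Board after move:
 0  4  2
 0  4  2
 0 64 16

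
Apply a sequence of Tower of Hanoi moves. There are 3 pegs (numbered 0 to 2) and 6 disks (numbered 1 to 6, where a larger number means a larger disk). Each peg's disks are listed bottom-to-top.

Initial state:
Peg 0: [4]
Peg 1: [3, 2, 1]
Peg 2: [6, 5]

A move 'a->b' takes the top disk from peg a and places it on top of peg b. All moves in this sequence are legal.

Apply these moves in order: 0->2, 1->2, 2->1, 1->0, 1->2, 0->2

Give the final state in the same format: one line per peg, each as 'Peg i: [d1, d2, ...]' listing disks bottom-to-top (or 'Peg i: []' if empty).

Answer: Peg 0: []
Peg 1: [3]
Peg 2: [6, 5, 4, 2, 1]

Derivation:
After move 1 (0->2):
Peg 0: []
Peg 1: [3, 2, 1]
Peg 2: [6, 5, 4]

After move 2 (1->2):
Peg 0: []
Peg 1: [3, 2]
Peg 2: [6, 5, 4, 1]

After move 3 (2->1):
Peg 0: []
Peg 1: [3, 2, 1]
Peg 2: [6, 5, 4]

After move 4 (1->0):
Peg 0: [1]
Peg 1: [3, 2]
Peg 2: [6, 5, 4]

After move 5 (1->2):
Peg 0: [1]
Peg 1: [3]
Peg 2: [6, 5, 4, 2]

After move 6 (0->2):
Peg 0: []
Peg 1: [3]
Peg 2: [6, 5, 4, 2, 1]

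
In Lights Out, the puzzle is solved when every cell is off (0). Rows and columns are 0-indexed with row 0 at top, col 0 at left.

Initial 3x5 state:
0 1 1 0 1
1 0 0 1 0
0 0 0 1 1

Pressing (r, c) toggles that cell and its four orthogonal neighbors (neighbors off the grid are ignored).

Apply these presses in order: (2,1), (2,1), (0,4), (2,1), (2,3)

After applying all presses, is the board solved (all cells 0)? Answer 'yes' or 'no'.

After press 1 at (2,1):
0 1 1 0 1
1 1 0 1 0
1 1 1 1 1

After press 2 at (2,1):
0 1 1 0 1
1 0 0 1 0
0 0 0 1 1

After press 3 at (0,4):
0 1 1 1 0
1 0 0 1 1
0 0 0 1 1

After press 4 at (2,1):
0 1 1 1 0
1 1 0 1 1
1 1 1 1 1

After press 5 at (2,3):
0 1 1 1 0
1 1 0 0 1
1 1 0 0 0

Lights still on: 8

Answer: no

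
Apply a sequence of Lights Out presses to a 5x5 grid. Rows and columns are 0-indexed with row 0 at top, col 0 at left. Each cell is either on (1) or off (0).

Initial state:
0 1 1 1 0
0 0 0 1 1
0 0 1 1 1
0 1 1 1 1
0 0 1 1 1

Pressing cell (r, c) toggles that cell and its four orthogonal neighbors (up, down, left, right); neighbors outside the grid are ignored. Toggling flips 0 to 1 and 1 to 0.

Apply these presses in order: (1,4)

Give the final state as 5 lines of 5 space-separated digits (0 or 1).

After press 1 at (1,4):
0 1 1 1 1
0 0 0 0 0
0 0 1 1 0
0 1 1 1 1
0 0 1 1 1

Answer: 0 1 1 1 1
0 0 0 0 0
0 0 1 1 0
0 1 1 1 1
0 0 1 1 1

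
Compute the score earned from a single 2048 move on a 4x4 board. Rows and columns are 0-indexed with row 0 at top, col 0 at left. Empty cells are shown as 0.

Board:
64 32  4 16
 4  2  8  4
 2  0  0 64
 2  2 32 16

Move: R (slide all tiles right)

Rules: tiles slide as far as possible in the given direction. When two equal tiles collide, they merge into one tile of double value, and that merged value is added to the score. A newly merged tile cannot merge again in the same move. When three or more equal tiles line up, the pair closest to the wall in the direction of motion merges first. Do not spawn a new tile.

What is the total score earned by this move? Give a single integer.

Answer: 4

Derivation:
Slide right:
row 0: [64, 32, 4, 16] -> [64, 32, 4, 16]  score +0 (running 0)
row 1: [4, 2, 8, 4] -> [4, 2, 8, 4]  score +0 (running 0)
row 2: [2, 0, 0, 64] -> [0, 0, 2, 64]  score +0 (running 0)
row 3: [2, 2, 32, 16] -> [0, 4, 32, 16]  score +4 (running 4)
Board after move:
64 32  4 16
 4  2  8  4
 0  0  2 64
 0  4 32 16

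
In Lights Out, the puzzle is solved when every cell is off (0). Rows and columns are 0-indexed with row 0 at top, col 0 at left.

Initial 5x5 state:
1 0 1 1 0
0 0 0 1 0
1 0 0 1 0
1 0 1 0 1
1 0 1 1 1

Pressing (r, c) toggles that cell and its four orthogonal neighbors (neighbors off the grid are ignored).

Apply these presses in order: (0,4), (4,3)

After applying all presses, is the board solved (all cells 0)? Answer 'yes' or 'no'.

After press 1 at (0,4):
1 0 1 0 1
0 0 0 1 1
1 0 0 1 0
1 0 1 0 1
1 0 1 1 1

After press 2 at (4,3):
1 0 1 0 1
0 0 0 1 1
1 0 0 1 0
1 0 1 1 1
1 0 0 0 0

Lights still on: 12

Answer: no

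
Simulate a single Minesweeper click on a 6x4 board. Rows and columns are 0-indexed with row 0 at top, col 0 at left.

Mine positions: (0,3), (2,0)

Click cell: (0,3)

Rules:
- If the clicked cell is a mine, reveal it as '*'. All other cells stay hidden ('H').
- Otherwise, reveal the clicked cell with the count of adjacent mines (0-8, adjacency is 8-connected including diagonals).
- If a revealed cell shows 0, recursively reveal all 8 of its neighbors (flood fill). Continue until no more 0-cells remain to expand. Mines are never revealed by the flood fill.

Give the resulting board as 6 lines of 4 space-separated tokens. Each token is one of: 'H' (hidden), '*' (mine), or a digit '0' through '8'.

H H H *
H H H H
H H H H
H H H H
H H H H
H H H H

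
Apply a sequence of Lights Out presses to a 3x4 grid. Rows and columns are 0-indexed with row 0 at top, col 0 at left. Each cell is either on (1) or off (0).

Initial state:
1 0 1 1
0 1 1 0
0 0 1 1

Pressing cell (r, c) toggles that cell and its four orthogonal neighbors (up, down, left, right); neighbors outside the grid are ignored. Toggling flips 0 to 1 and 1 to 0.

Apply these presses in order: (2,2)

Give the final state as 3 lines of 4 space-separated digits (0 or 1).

After press 1 at (2,2):
1 0 1 1
0 1 0 0
0 1 0 0

Answer: 1 0 1 1
0 1 0 0
0 1 0 0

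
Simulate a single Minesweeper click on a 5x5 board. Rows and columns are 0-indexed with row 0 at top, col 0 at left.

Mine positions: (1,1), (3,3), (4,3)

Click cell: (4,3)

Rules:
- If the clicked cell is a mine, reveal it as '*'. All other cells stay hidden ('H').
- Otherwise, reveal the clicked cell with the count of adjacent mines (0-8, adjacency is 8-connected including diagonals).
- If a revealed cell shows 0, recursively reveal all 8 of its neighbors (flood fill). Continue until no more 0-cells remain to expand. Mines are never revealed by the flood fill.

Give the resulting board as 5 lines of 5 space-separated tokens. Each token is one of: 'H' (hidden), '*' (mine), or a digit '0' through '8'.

H H H H H
H H H H H
H H H H H
H H H H H
H H H * H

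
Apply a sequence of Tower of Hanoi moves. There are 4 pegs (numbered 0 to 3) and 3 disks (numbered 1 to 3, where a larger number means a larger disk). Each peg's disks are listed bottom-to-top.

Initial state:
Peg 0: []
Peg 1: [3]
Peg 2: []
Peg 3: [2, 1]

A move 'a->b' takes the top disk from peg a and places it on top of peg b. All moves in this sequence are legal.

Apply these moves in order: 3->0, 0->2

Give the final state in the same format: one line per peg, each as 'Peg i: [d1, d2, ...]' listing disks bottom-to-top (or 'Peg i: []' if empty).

After move 1 (3->0):
Peg 0: [1]
Peg 1: [3]
Peg 2: []
Peg 3: [2]

After move 2 (0->2):
Peg 0: []
Peg 1: [3]
Peg 2: [1]
Peg 3: [2]

Answer: Peg 0: []
Peg 1: [3]
Peg 2: [1]
Peg 3: [2]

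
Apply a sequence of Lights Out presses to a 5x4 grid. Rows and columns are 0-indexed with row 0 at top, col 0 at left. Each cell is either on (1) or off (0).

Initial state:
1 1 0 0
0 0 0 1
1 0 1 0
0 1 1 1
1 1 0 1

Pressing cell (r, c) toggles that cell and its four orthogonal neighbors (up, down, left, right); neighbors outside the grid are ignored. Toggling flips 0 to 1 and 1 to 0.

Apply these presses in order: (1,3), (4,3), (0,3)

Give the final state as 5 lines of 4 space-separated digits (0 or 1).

After press 1 at (1,3):
1 1 0 1
0 0 1 0
1 0 1 1
0 1 1 1
1 1 0 1

After press 2 at (4,3):
1 1 0 1
0 0 1 0
1 0 1 1
0 1 1 0
1 1 1 0

After press 3 at (0,3):
1 1 1 0
0 0 1 1
1 0 1 1
0 1 1 0
1 1 1 0

Answer: 1 1 1 0
0 0 1 1
1 0 1 1
0 1 1 0
1 1 1 0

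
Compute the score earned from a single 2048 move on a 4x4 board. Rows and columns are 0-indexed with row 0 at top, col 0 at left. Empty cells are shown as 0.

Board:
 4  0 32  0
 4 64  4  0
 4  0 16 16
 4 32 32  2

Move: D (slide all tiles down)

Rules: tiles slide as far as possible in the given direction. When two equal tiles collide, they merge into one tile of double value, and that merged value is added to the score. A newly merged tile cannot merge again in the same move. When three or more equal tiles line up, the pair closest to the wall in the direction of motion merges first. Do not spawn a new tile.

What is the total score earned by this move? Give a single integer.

Answer: 16

Derivation:
Slide down:
col 0: [4, 4, 4, 4] -> [0, 0, 8, 8]  score +16 (running 16)
col 1: [0, 64, 0, 32] -> [0, 0, 64, 32]  score +0 (running 16)
col 2: [32, 4, 16, 32] -> [32, 4, 16, 32]  score +0 (running 16)
col 3: [0, 0, 16, 2] -> [0, 0, 16, 2]  score +0 (running 16)
Board after move:
 0  0 32  0
 0  0  4  0
 8 64 16 16
 8 32 32  2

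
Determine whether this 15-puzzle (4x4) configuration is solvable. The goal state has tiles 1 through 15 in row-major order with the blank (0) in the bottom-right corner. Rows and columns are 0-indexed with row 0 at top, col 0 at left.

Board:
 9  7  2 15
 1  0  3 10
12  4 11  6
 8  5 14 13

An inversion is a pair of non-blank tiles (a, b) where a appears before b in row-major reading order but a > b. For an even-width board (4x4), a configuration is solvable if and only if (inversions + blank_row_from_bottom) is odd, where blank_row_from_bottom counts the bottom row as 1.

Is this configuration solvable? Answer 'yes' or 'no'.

Answer: no

Derivation:
Inversions: 41
Blank is in row 1 (0-indexed from top), which is row 3 counting from the bottom (bottom = 1).
41 + 3 = 44, which is even, so the puzzle is not solvable.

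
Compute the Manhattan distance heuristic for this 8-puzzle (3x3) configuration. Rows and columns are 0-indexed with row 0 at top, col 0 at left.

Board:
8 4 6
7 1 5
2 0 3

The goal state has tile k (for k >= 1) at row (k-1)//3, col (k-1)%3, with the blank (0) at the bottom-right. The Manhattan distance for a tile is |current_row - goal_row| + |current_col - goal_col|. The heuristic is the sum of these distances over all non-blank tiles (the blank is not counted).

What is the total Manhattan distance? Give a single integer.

Tile 8: at (0,0), goal (2,1), distance |0-2|+|0-1| = 3
Tile 4: at (0,1), goal (1,0), distance |0-1|+|1-0| = 2
Tile 6: at (0,2), goal (1,2), distance |0-1|+|2-2| = 1
Tile 7: at (1,0), goal (2,0), distance |1-2|+|0-0| = 1
Tile 1: at (1,1), goal (0,0), distance |1-0|+|1-0| = 2
Tile 5: at (1,2), goal (1,1), distance |1-1|+|2-1| = 1
Tile 2: at (2,0), goal (0,1), distance |2-0|+|0-1| = 3
Tile 3: at (2,2), goal (0,2), distance |2-0|+|2-2| = 2
Sum: 3 + 2 + 1 + 1 + 2 + 1 + 3 + 2 = 15

Answer: 15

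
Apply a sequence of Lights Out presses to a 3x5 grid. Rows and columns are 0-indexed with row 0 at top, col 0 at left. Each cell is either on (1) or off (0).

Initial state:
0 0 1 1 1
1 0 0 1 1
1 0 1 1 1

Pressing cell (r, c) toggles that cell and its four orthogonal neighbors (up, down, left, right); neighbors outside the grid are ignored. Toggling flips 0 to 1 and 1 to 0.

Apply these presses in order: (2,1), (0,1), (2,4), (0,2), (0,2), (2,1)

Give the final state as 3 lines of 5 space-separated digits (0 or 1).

Answer: 1 1 0 1 1
1 1 0 1 0
1 0 1 0 0

Derivation:
After press 1 at (2,1):
0 0 1 1 1
1 1 0 1 1
0 1 0 1 1

After press 2 at (0,1):
1 1 0 1 1
1 0 0 1 1
0 1 0 1 1

After press 3 at (2,4):
1 1 0 1 1
1 0 0 1 0
0 1 0 0 0

After press 4 at (0,2):
1 0 1 0 1
1 0 1 1 0
0 1 0 0 0

After press 5 at (0,2):
1 1 0 1 1
1 0 0 1 0
0 1 0 0 0

After press 6 at (2,1):
1 1 0 1 1
1 1 0 1 0
1 0 1 0 0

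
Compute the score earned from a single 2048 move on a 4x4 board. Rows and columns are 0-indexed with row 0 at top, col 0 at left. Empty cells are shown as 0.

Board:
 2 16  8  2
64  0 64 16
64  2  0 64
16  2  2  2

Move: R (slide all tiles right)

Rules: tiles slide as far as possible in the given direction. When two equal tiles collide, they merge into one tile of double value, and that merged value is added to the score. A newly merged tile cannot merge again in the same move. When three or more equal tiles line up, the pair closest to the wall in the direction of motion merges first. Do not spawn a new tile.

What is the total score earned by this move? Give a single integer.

Slide right:
row 0: [2, 16, 8, 2] -> [2, 16, 8, 2]  score +0 (running 0)
row 1: [64, 0, 64, 16] -> [0, 0, 128, 16]  score +128 (running 128)
row 2: [64, 2, 0, 64] -> [0, 64, 2, 64]  score +0 (running 128)
row 3: [16, 2, 2, 2] -> [0, 16, 2, 4]  score +4 (running 132)
Board after move:
  2  16   8   2
  0   0 128  16
  0  64   2  64
  0  16   2   4

Answer: 132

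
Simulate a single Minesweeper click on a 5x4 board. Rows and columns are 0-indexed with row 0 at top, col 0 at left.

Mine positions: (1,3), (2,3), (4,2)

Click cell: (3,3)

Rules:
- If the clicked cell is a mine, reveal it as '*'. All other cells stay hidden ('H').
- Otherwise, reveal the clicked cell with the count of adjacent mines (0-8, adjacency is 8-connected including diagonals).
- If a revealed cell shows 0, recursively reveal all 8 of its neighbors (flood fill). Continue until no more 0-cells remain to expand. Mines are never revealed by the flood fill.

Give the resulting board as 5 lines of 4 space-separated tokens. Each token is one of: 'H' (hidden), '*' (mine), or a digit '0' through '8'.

H H H H
H H H H
H H H H
H H H 2
H H H H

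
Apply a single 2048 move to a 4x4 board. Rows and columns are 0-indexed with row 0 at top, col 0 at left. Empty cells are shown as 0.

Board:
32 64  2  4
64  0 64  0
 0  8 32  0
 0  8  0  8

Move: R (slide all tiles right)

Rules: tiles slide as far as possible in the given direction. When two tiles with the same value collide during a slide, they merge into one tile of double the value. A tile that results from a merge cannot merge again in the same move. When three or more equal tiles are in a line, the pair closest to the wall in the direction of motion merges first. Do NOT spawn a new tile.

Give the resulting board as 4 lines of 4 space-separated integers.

Slide right:
row 0: [32, 64, 2, 4] -> [32, 64, 2, 4]
row 1: [64, 0, 64, 0] -> [0, 0, 0, 128]
row 2: [0, 8, 32, 0] -> [0, 0, 8, 32]
row 3: [0, 8, 0, 8] -> [0, 0, 0, 16]

Answer:  32  64   2   4
  0   0   0 128
  0   0   8  32
  0   0   0  16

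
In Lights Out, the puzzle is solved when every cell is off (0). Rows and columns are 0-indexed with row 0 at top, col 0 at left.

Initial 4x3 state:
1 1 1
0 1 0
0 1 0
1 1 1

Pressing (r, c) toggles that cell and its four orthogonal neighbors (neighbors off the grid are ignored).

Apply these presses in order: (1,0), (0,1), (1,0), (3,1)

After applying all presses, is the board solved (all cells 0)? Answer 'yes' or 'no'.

Answer: yes

Derivation:
After press 1 at (1,0):
0 1 1
1 0 0
1 1 0
1 1 1

After press 2 at (0,1):
1 0 0
1 1 0
1 1 0
1 1 1

After press 3 at (1,0):
0 0 0
0 0 0
0 1 0
1 1 1

After press 4 at (3,1):
0 0 0
0 0 0
0 0 0
0 0 0

Lights still on: 0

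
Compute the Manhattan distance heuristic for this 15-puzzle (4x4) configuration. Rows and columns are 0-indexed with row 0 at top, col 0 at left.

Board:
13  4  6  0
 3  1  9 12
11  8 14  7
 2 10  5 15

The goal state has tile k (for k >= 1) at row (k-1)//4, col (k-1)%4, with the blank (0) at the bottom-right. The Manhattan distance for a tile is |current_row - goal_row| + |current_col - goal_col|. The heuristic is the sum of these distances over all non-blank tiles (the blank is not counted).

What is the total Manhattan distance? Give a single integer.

Tile 13: (0,0)->(3,0) = 3
Tile 4: (0,1)->(0,3) = 2
Tile 6: (0,2)->(1,1) = 2
Tile 3: (1,0)->(0,2) = 3
Tile 1: (1,1)->(0,0) = 2
Tile 9: (1,2)->(2,0) = 3
Tile 12: (1,3)->(2,3) = 1
Tile 11: (2,0)->(2,2) = 2
Tile 8: (2,1)->(1,3) = 3
Tile 14: (2,2)->(3,1) = 2
Tile 7: (2,3)->(1,2) = 2
Tile 2: (3,0)->(0,1) = 4
Tile 10: (3,1)->(2,1) = 1
Tile 5: (3,2)->(1,0) = 4
Tile 15: (3,3)->(3,2) = 1
Sum: 3 + 2 + 2 + 3 + 2 + 3 + 1 + 2 + 3 + 2 + 2 + 4 + 1 + 4 + 1 = 35

Answer: 35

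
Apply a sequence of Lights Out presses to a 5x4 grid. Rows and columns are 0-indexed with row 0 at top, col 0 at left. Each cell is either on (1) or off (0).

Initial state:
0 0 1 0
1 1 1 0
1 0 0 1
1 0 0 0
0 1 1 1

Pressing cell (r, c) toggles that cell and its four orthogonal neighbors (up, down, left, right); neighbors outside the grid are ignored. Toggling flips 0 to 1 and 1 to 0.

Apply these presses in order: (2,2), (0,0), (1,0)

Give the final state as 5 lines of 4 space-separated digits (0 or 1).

Answer: 0 1 1 0
1 0 0 0
0 1 1 0
1 0 1 0
0 1 1 1

Derivation:
After press 1 at (2,2):
0 0 1 0
1 1 0 0
1 1 1 0
1 0 1 0
0 1 1 1

After press 2 at (0,0):
1 1 1 0
0 1 0 0
1 1 1 0
1 0 1 0
0 1 1 1

After press 3 at (1,0):
0 1 1 0
1 0 0 0
0 1 1 0
1 0 1 0
0 1 1 1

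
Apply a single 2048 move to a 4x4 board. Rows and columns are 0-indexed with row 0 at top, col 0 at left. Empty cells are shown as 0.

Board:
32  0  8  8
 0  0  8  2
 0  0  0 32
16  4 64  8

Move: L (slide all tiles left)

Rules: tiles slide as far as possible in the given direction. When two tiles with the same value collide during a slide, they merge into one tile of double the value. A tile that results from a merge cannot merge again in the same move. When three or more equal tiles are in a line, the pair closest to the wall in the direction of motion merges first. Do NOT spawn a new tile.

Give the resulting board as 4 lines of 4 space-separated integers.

Slide left:
row 0: [32, 0, 8, 8] -> [32, 16, 0, 0]
row 1: [0, 0, 8, 2] -> [8, 2, 0, 0]
row 2: [0, 0, 0, 32] -> [32, 0, 0, 0]
row 3: [16, 4, 64, 8] -> [16, 4, 64, 8]

Answer: 32 16  0  0
 8  2  0  0
32  0  0  0
16  4 64  8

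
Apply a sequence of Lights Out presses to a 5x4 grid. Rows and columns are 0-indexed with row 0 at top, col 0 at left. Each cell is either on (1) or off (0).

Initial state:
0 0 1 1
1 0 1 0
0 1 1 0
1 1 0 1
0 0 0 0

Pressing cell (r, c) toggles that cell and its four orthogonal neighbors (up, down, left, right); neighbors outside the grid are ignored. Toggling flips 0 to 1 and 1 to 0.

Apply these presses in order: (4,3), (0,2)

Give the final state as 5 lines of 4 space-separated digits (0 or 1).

After press 1 at (4,3):
0 0 1 1
1 0 1 0
0 1 1 0
1 1 0 0
0 0 1 1

After press 2 at (0,2):
0 1 0 0
1 0 0 0
0 1 1 0
1 1 0 0
0 0 1 1

Answer: 0 1 0 0
1 0 0 0
0 1 1 0
1 1 0 0
0 0 1 1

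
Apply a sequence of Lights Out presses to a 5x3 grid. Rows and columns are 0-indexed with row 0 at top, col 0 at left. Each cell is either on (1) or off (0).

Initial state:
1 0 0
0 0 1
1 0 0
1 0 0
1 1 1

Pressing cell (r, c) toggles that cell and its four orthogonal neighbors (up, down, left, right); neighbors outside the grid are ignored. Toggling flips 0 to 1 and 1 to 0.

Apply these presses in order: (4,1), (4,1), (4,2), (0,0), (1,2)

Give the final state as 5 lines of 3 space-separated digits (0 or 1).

Answer: 0 1 1
1 1 0
1 0 1
1 0 1
1 0 0

Derivation:
After press 1 at (4,1):
1 0 0
0 0 1
1 0 0
1 1 0
0 0 0

After press 2 at (4,1):
1 0 0
0 0 1
1 0 0
1 0 0
1 1 1

After press 3 at (4,2):
1 0 0
0 0 1
1 0 0
1 0 1
1 0 0

After press 4 at (0,0):
0 1 0
1 0 1
1 0 0
1 0 1
1 0 0

After press 5 at (1,2):
0 1 1
1 1 0
1 0 1
1 0 1
1 0 0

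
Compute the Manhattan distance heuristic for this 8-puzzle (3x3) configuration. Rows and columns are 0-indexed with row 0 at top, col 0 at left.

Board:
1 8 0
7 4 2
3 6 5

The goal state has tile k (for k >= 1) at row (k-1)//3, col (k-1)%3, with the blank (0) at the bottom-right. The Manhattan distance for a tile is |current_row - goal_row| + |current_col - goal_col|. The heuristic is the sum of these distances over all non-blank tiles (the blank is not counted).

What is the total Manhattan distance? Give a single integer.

Answer: 14

Derivation:
Tile 1: (0,0)->(0,0) = 0
Tile 8: (0,1)->(2,1) = 2
Tile 7: (1,0)->(2,0) = 1
Tile 4: (1,1)->(1,0) = 1
Tile 2: (1,2)->(0,1) = 2
Tile 3: (2,0)->(0,2) = 4
Tile 6: (2,1)->(1,2) = 2
Tile 5: (2,2)->(1,1) = 2
Sum: 0 + 2 + 1 + 1 + 2 + 4 + 2 + 2 = 14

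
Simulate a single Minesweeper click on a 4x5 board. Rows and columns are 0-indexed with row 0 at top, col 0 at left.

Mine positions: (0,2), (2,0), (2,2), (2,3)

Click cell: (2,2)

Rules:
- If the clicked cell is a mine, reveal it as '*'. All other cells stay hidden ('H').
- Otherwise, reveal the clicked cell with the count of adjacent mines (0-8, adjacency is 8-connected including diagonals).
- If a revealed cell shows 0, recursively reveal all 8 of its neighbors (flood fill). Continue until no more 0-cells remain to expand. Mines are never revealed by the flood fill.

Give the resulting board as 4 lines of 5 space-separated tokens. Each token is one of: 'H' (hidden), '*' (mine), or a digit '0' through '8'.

H H H H H
H H H H H
H H * H H
H H H H H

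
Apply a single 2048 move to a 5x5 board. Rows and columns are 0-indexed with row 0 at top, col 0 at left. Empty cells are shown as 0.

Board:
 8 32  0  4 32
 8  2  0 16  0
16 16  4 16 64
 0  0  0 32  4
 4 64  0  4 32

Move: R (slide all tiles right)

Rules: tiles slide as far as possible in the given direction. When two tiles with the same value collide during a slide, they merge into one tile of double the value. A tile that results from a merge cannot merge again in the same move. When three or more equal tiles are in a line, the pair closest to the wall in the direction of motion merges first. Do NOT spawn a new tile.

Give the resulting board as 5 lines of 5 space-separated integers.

Slide right:
row 0: [8, 32, 0, 4, 32] -> [0, 8, 32, 4, 32]
row 1: [8, 2, 0, 16, 0] -> [0, 0, 8, 2, 16]
row 2: [16, 16, 4, 16, 64] -> [0, 32, 4, 16, 64]
row 3: [0, 0, 0, 32, 4] -> [0, 0, 0, 32, 4]
row 4: [4, 64, 0, 4, 32] -> [0, 4, 64, 4, 32]

Answer:  0  8 32  4 32
 0  0  8  2 16
 0 32  4 16 64
 0  0  0 32  4
 0  4 64  4 32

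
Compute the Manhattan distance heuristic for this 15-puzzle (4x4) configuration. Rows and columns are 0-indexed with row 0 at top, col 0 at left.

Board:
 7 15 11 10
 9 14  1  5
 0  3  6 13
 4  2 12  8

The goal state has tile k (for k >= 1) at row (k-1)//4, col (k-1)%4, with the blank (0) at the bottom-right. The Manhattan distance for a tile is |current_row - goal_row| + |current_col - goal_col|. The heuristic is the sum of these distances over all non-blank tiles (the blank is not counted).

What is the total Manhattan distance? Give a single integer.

Answer: 44

Derivation:
Tile 7: (0,0)->(1,2) = 3
Tile 15: (0,1)->(3,2) = 4
Tile 11: (0,2)->(2,2) = 2
Tile 10: (0,3)->(2,1) = 4
Tile 9: (1,0)->(2,0) = 1
Tile 14: (1,1)->(3,1) = 2
Tile 1: (1,2)->(0,0) = 3
Tile 5: (1,3)->(1,0) = 3
Tile 3: (2,1)->(0,2) = 3
Tile 6: (2,2)->(1,1) = 2
Tile 13: (2,3)->(3,0) = 4
Tile 4: (3,0)->(0,3) = 6
Tile 2: (3,1)->(0,1) = 3
Tile 12: (3,2)->(2,3) = 2
Tile 8: (3,3)->(1,3) = 2
Sum: 3 + 4 + 2 + 4 + 1 + 2 + 3 + 3 + 3 + 2 + 4 + 6 + 3 + 2 + 2 = 44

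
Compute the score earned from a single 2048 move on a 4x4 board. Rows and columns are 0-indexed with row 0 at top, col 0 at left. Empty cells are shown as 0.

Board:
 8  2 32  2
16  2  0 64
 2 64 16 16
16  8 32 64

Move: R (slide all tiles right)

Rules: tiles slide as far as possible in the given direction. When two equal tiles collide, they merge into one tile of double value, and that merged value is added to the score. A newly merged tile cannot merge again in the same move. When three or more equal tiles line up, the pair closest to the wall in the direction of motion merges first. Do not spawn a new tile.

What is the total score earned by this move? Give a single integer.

Slide right:
row 0: [8, 2, 32, 2] -> [8, 2, 32, 2]  score +0 (running 0)
row 1: [16, 2, 0, 64] -> [0, 16, 2, 64]  score +0 (running 0)
row 2: [2, 64, 16, 16] -> [0, 2, 64, 32]  score +32 (running 32)
row 3: [16, 8, 32, 64] -> [16, 8, 32, 64]  score +0 (running 32)
Board after move:
 8  2 32  2
 0 16  2 64
 0  2 64 32
16  8 32 64

Answer: 32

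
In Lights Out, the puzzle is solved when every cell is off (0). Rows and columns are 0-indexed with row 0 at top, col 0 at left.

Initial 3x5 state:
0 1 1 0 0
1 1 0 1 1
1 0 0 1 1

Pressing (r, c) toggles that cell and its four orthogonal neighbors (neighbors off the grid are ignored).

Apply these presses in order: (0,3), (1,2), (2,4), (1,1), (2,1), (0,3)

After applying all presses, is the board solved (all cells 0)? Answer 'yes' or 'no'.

After press 1 at (0,3):
0 1 0 1 1
1 1 0 0 1
1 0 0 1 1

After press 2 at (1,2):
0 1 1 1 1
1 0 1 1 1
1 0 1 1 1

After press 3 at (2,4):
0 1 1 1 1
1 0 1 1 0
1 0 1 0 0

After press 4 at (1,1):
0 0 1 1 1
0 1 0 1 0
1 1 1 0 0

After press 5 at (2,1):
0 0 1 1 1
0 0 0 1 0
0 0 0 0 0

After press 6 at (0,3):
0 0 0 0 0
0 0 0 0 0
0 0 0 0 0

Lights still on: 0

Answer: yes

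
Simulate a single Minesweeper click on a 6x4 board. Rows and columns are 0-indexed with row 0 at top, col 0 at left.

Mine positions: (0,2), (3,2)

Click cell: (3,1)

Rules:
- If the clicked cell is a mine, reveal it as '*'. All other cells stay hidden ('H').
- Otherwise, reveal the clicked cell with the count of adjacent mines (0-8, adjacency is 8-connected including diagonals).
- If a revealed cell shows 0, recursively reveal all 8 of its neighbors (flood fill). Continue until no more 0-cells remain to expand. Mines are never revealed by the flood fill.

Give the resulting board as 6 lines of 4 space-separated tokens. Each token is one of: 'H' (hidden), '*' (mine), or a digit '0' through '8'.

H H H H
H H H H
H H H H
H 1 H H
H H H H
H H H H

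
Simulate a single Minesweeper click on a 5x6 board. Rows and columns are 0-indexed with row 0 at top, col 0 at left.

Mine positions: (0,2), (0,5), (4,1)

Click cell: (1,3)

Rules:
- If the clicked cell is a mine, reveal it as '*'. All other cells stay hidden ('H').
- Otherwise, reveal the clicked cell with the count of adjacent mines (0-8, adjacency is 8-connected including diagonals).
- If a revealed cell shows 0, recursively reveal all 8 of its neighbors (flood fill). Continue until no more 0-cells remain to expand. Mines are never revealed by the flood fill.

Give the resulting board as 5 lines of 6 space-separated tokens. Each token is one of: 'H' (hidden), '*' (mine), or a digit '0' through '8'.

H H H H H H
H H H 1 H H
H H H H H H
H H H H H H
H H H H H H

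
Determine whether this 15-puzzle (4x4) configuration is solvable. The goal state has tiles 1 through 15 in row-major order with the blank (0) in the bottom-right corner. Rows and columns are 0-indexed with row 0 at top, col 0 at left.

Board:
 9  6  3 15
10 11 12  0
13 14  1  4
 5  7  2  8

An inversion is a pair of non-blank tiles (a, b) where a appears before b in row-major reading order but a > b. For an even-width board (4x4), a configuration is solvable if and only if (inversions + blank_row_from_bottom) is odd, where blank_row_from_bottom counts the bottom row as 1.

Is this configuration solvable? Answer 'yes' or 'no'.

Inversions: 59
Blank is in row 1 (0-indexed from top), which is row 3 counting from the bottom (bottom = 1).
59 + 3 = 62, which is even, so the puzzle is not solvable.

Answer: no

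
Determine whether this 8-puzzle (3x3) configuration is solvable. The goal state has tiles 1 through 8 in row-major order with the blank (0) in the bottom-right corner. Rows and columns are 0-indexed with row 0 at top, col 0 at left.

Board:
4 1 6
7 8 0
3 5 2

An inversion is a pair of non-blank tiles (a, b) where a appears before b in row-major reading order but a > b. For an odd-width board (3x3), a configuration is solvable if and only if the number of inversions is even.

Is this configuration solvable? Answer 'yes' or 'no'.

Inversions (pairs i<j in row-major order where tile[i] > tile[j] > 0): 14
14 is even, so the puzzle is solvable.

Answer: yes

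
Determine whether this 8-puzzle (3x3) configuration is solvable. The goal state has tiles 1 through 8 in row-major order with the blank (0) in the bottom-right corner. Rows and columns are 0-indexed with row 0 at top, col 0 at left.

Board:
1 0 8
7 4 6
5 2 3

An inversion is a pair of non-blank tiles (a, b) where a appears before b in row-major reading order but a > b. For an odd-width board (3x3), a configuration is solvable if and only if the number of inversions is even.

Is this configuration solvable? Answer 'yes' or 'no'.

Inversions (pairs i<j in row-major order where tile[i] > tile[j] > 0): 18
18 is even, so the puzzle is solvable.

Answer: yes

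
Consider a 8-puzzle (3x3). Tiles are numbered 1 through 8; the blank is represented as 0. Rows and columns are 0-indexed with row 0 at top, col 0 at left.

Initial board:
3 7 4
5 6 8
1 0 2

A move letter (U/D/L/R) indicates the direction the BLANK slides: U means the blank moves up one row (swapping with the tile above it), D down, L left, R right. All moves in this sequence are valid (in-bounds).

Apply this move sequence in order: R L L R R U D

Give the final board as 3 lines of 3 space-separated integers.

After move 1 (R):
3 7 4
5 6 8
1 2 0

After move 2 (L):
3 7 4
5 6 8
1 0 2

After move 3 (L):
3 7 4
5 6 8
0 1 2

After move 4 (R):
3 7 4
5 6 8
1 0 2

After move 5 (R):
3 7 4
5 6 8
1 2 0

After move 6 (U):
3 7 4
5 6 0
1 2 8

After move 7 (D):
3 7 4
5 6 8
1 2 0

Answer: 3 7 4
5 6 8
1 2 0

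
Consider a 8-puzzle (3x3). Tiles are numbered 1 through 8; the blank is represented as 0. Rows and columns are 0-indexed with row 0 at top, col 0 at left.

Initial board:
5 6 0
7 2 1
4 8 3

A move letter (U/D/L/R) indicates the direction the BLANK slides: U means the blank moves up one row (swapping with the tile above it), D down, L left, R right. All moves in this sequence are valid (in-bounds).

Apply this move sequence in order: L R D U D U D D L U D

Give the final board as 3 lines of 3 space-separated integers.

Answer: 5 6 1
7 2 3
4 0 8

Derivation:
After move 1 (L):
5 0 6
7 2 1
4 8 3

After move 2 (R):
5 6 0
7 2 1
4 8 3

After move 3 (D):
5 6 1
7 2 0
4 8 3

After move 4 (U):
5 6 0
7 2 1
4 8 3

After move 5 (D):
5 6 1
7 2 0
4 8 3

After move 6 (U):
5 6 0
7 2 1
4 8 3

After move 7 (D):
5 6 1
7 2 0
4 8 3

After move 8 (D):
5 6 1
7 2 3
4 8 0

After move 9 (L):
5 6 1
7 2 3
4 0 8

After move 10 (U):
5 6 1
7 0 3
4 2 8

After move 11 (D):
5 6 1
7 2 3
4 0 8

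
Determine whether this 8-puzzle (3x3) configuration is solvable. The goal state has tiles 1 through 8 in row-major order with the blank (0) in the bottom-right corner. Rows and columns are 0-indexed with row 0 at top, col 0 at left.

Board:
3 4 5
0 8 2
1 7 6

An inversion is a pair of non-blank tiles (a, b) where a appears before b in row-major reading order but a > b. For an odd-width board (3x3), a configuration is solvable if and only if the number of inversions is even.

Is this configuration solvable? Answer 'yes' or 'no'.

Inversions (pairs i<j in row-major order where tile[i] > tile[j] > 0): 12
12 is even, so the puzzle is solvable.

Answer: yes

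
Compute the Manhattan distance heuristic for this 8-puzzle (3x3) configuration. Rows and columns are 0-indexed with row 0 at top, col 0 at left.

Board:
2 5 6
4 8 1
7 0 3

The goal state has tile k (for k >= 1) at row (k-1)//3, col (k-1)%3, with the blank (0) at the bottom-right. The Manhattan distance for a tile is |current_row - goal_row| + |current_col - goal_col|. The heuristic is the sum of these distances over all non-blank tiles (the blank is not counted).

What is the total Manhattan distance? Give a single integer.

Answer: 9

Derivation:
Tile 2: (0,0)->(0,1) = 1
Tile 5: (0,1)->(1,1) = 1
Tile 6: (0,2)->(1,2) = 1
Tile 4: (1,0)->(1,0) = 0
Tile 8: (1,1)->(2,1) = 1
Tile 1: (1,2)->(0,0) = 3
Tile 7: (2,0)->(2,0) = 0
Tile 3: (2,2)->(0,2) = 2
Sum: 1 + 1 + 1 + 0 + 1 + 3 + 0 + 2 = 9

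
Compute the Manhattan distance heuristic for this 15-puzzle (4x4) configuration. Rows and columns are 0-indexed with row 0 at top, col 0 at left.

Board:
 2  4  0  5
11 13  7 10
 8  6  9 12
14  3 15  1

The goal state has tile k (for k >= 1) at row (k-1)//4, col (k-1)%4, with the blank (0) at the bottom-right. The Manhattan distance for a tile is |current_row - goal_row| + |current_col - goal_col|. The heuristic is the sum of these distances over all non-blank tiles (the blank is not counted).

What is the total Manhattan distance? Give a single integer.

Answer: 34

Derivation:
Tile 2: at (0,0), goal (0,1), distance |0-0|+|0-1| = 1
Tile 4: at (0,1), goal (0,3), distance |0-0|+|1-3| = 2
Tile 5: at (0,3), goal (1,0), distance |0-1|+|3-0| = 4
Tile 11: at (1,0), goal (2,2), distance |1-2|+|0-2| = 3
Tile 13: at (1,1), goal (3,0), distance |1-3|+|1-0| = 3
Tile 7: at (1,2), goal (1,2), distance |1-1|+|2-2| = 0
Tile 10: at (1,3), goal (2,1), distance |1-2|+|3-1| = 3
Tile 8: at (2,0), goal (1,3), distance |2-1|+|0-3| = 4
Tile 6: at (2,1), goal (1,1), distance |2-1|+|1-1| = 1
Tile 9: at (2,2), goal (2,0), distance |2-2|+|2-0| = 2
Tile 12: at (2,3), goal (2,3), distance |2-2|+|3-3| = 0
Tile 14: at (3,0), goal (3,1), distance |3-3|+|0-1| = 1
Tile 3: at (3,1), goal (0,2), distance |3-0|+|1-2| = 4
Tile 15: at (3,2), goal (3,2), distance |3-3|+|2-2| = 0
Tile 1: at (3,3), goal (0,0), distance |3-0|+|3-0| = 6
Sum: 1 + 2 + 4 + 3 + 3 + 0 + 3 + 4 + 1 + 2 + 0 + 1 + 4 + 0 + 6 = 34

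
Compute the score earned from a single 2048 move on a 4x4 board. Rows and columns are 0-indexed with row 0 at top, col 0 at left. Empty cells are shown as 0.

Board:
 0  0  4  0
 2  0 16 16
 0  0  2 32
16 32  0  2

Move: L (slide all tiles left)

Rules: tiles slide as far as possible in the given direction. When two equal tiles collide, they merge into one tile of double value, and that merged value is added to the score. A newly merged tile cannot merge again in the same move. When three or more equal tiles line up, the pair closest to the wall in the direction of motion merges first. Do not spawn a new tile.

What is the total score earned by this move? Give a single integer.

Answer: 32

Derivation:
Slide left:
row 0: [0, 0, 4, 0] -> [4, 0, 0, 0]  score +0 (running 0)
row 1: [2, 0, 16, 16] -> [2, 32, 0, 0]  score +32 (running 32)
row 2: [0, 0, 2, 32] -> [2, 32, 0, 0]  score +0 (running 32)
row 3: [16, 32, 0, 2] -> [16, 32, 2, 0]  score +0 (running 32)
Board after move:
 4  0  0  0
 2 32  0  0
 2 32  0  0
16 32  2  0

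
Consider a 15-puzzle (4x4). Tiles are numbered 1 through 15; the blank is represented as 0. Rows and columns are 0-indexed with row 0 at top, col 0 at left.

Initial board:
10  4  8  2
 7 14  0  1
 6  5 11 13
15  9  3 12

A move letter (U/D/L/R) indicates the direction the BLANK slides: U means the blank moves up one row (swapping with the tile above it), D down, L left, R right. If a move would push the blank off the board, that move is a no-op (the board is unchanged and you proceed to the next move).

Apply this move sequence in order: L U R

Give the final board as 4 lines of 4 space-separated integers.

Answer: 10  8  0  2
 7  4 14  1
 6  5 11 13
15  9  3 12

Derivation:
After move 1 (L):
10  4  8  2
 7  0 14  1
 6  5 11 13
15  9  3 12

After move 2 (U):
10  0  8  2
 7  4 14  1
 6  5 11 13
15  9  3 12

After move 3 (R):
10  8  0  2
 7  4 14  1
 6  5 11 13
15  9  3 12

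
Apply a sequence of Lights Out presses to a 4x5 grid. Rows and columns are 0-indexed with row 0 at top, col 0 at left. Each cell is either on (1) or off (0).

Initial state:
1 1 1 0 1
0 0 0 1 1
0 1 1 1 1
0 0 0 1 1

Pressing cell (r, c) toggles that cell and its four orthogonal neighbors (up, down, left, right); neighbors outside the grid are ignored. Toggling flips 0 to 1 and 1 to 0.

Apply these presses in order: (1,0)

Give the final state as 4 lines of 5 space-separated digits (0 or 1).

After press 1 at (1,0):
0 1 1 0 1
1 1 0 1 1
1 1 1 1 1
0 0 0 1 1

Answer: 0 1 1 0 1
1 1 0 1 1
1 1 1 1 1
0 0 0 1 1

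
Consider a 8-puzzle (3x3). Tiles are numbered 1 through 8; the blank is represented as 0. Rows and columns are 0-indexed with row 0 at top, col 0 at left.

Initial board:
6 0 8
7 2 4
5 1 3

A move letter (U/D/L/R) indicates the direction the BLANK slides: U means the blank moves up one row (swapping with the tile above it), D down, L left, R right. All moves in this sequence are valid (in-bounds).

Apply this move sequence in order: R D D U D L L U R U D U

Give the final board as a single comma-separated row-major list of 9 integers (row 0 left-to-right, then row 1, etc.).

Answer: 6, 0, 4, 2, 8, 3, 7, 5, 1

Derivation:
After move 1 (R):
6 8 0
7 2 4
5 1 3

After move 2 (D):
6 8 4
7 2 0
5 1 3

After move 3 (D):
6 8 4
7 2 3
5 1 0

After move 4 (U):
6 8 4
7 2 0
5 1 3

After move 5 (D):
6 8 4
7 2 3
5 1 0

After move 6 (L):
6 8 4
7 2 3
5 0 1

After move 7 (L):
6 8 4
7 2 3
0 5 1

After move 8 (U):
6 8 4
0 2 3
7 5 1

After move 9 (R):
6 8 4
2 0 3
7 5 1

After move 10 (U):
6 0 4
2 8 3
7 5 1

After move 11 (D):
6 8 4
2 0 3
7 5 1

After move 12 (U):
6 0 4
2 8 3
7 5 1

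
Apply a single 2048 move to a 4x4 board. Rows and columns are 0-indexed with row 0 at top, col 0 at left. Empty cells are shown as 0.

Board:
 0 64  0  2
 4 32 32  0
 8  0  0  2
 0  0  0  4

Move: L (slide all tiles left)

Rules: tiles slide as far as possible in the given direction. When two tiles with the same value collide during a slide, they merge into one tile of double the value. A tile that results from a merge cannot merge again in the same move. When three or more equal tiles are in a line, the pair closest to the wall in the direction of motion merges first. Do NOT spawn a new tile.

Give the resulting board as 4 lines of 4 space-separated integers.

Slide left:
row 0: [0, 64, 0, 2] -> [64, 2, 0, 0]
row 1: [4, 32, 32, 0] -> [4, 64, 0, 0]
row 2: [8, 0, 0, 2] -> [8, 2, 0, 0]
row 3: [0, 0, 0, 4] -> [4, 0, 0, 0]

Answer: 64  2  0  0
 4 64  0  0
 8  2  0  0
 4  0  0  0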